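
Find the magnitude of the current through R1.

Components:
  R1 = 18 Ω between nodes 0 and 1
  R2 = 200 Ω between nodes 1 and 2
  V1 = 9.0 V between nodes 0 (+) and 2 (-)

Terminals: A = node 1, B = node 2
Nodal analysis, taking node 2 as the 0 V reference.
Source V1 fixes V_0 = 9 V.
KCL at each unknown node (sum of currents leaving = 0; resistances in Ω):
  Node 1: (V_1 - 9)/18 + (V_1 - 0)/200 = 0
Collecting terms: 0.06056 × V_1 = 0.5  =>  V_1 = 8.257 V
I_R1 = (V_0 - V_1)/R1 = (9 - 8.257)/18 = 0.04128 A
|I_R1| = 0.04128 A

Final answer: |I_R1| = 0.04128 A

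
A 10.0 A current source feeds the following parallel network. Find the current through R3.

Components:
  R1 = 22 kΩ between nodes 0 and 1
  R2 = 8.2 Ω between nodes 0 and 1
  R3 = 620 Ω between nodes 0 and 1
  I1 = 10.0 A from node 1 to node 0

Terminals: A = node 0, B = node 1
All resistors sit directly between nodes 0 and 1, so they are in parallel and share one voltage V; the full source current 10 A splits among them.
1/R_par = 1/22000 + 1/8.2 + 1/620 = 0.1236 S  =>  R_par = 8.09 Ω
V = I × R_par = 10 × 8.09 = 80.9 V
I_R3 = V/R3 = 80.9/620 = 0.1305 A

Final answer: 0.1305 A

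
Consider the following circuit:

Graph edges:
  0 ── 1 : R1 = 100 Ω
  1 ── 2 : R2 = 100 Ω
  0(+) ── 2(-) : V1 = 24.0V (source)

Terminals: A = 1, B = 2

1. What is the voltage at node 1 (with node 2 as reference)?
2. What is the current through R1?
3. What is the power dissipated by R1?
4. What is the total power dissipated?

Nodal analysis, taking node 2 as the 0 V reference.
Source V1 fixes V_0 = 24 V.
KCL at each unknown node (sum of currents leaving = 0; resistances in Ω):
  Node 1: (V_1 - 24)/100 + (V_1 - 0)/100 = 0
Collecting terms: 0.02 × V_1 = 0.24  =>  V_1 = 12 V
Part 1:
  Read off the nodal solution: V_1 = 12 V
Part 2:
  I_R1 = (V_0 - V_1)/R1 = (24 - 12)/100 = 0.12 A
  Magnitude: I_R1 = 0.12 A
Part 3:
  I_R1 = (V_0 - V_1)/R1 = (24 - 12)/100 = 0.12 A
  P_R1 = I_R1² × R1 = (0.12)² × 100 = 1.44 W
Part 4:
  Power in each resistor, P = (ΔV)²/R:
    P_R1 = (24 - 12)²/100 = 1.44 W
    P_R2 = (12 - 0)²/100 = 1.44 W
  P_total = P_R1 + P_R2 = 2.88 W

Final answers:
1. V_1 = 12 V
2. I_R1 = 0.12 A
3. P_R1 = 1.44 W
4. P_total = 2.88 W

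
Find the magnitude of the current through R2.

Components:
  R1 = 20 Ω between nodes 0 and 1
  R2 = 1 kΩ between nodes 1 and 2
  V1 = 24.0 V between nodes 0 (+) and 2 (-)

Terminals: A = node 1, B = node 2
Nodal analysis, taking node 2 as the 0 V reference.
Source V1 fixes V_0 = 24 V.
KCL at each unknown node (sum of currents leaving = 0; resistances in Ω):
  Node 1: (V_1 - 24)/20 + (V_1 - 0)/1000 = 0
Collecting terms: 0.051 × V_1 = 1.2  =>  V_1 = 23.53 V
I_R2 = (V_1 - V_2)/R2 = (23.53 - 0)/1000 = 0.02353 A
|I_R2| = 0.02353 A

Final answer: |I_R2| = 0.02353 A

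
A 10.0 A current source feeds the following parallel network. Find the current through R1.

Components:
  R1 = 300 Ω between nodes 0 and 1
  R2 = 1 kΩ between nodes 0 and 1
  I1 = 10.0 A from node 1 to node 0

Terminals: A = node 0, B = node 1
All resistors sit directly between nodes 0 and 1, so they are in parallel and share one voltage V; the full source current 10 A splits among them.
1/R_par = 1/300 + 1/1000 = 0.004333 S  =>  R_par = 230.8 Ω
V = I × R_par = 10 × 230.8 = 2308 V
I_R1 = V/R1 = 2308/300 = 7.692 A

Final answer: 7.692 A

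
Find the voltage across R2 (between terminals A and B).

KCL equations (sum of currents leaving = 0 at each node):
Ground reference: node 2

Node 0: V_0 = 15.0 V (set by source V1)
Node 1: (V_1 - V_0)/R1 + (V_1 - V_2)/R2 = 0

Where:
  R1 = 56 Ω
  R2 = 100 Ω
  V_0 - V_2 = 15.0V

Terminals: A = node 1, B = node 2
R1 and R2 are in series across V1 (node 0 → node 1 → node 2), and the output A–B is taken across R2, so this is a voltage divider.
Series current: I = V1/(R1 + R2) = 15/(56 + 100) = 15/156 = 0.09615 A
V_R2 = I × R2 = V1 × R2/(R1 + R2) = 15 × 100/156 = 9.615 V

Final answer: 9.615 V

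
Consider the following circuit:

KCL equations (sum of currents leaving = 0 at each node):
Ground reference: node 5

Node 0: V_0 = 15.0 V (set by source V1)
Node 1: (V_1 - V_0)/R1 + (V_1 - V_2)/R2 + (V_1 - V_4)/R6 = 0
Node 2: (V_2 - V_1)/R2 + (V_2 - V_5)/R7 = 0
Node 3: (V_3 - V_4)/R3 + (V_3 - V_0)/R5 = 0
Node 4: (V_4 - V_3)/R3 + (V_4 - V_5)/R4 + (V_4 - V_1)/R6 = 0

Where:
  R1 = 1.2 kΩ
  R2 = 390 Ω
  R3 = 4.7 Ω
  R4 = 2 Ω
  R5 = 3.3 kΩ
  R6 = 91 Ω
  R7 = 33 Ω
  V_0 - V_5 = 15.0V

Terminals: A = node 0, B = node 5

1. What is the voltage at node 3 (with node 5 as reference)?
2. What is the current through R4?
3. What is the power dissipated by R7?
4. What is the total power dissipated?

Nodal analysis, taking node 5 as the 0 V reference.
Source V1 fixes V_0 = 15 V.
KCL at each unknown node (sum of currents leaving = 0; resistances in Ω):
  Node 1: (V_1 - 15)/1200 + (V_1 - V_2)/390 + (V_1 - V_4)/91 = 0
  Node 2: (V_2 - V_1)/390 + (V_2 - 0)/33 = 0
  Node 3: (V_3 - V_4)/4.7 + (V_3 - 15)/3300 = 0
  Node 4: (V_4 - V_3)/4.7 + (V_4 - 0)/2 + (V_4 - V_1)/91 = 0
Collecting terms (coefficients in siemens):
  0.01439·V_1 - 0.002564·V_2 - 0.01099·V_4 = 0.0125
  0.03287·V_2 - 0.002564·V_1 = 0
  0.2131·V_3 - 0.2128·V_4 = 0.004545
  0.7238·V_4 - 0.01099·V_1 - 0.2128·V_3 = 0
Solving these 4 simultaneous equations (Gaussian elimination) gives:
  V_1 = 0.903 V, V_2 = 0.07045 V, V_3 = 0.04958 V, V_4 = 0.02829 V
Part 1:
  Read off the nodal solution: V_3 = 0.04958 V
Part 2:
  I_R4 = (V_4 - V_5)/R4 = (0.02829 - 0)/2 = 0.01414 A
  Magnitude: I_R4 = 0.01414 A
Part 3:
  I_R7 = (V_2 - V_5)/R7 = (0.07045 - 0)/33 = 0.002135 A
  P_R7 = I_R7² × R7 = (0.002135)² × 33 = 0.0001504 W
Part 4:
  Power in each resistor, P = (ΔV)²/R:
    P_R1 = (15 - 0.903)²/1200 = 0.1656 W
    P_R2 = (0.903 - 0.07045)²/390 = 0.001777 W
    P_R3 = (0.04958 - 0.02829)²/4.7 = 0.00009647 W
    P_R4 = (0.02829 - 0)²/2 = 0.0004001 W
    P_R5 = (15 - 0.04958)²/3300 = 0.06773 W
    P_R6 = (0.903 - 0.02829)²/91 = 0.008409 W
    P_R7 = (0.07045 - 0)²/33 = 0.0001504 W
  P_total = P_R1 + P_R2 + P_R3 + P_R4 + P_R5 + P_R6 + P_R7 = 0.2442 W

Final answers:
1. V_3 = 0.04958 V
2. I_R4 = 0.01414 A
3. P_R7 = 0.0001504 W
4. P_total = 0.2442 W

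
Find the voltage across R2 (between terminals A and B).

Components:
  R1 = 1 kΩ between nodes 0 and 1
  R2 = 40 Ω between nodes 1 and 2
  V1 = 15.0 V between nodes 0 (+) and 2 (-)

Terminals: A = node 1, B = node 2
R1 and R2 are in series across V1 (node 0 → node 1 → node 2), and the output A–B is taken across R2, so this is a voltage divider.
Series current: I = V1/(R1 + R2) = 15/(1000 + 40) = 15/1040 = 0.01442 A
V_R2 = I × R2 = V1 × R2/(R1 + R2) = 15 × 40/1040 = 0.5769 V

Final answer: 0.5769 V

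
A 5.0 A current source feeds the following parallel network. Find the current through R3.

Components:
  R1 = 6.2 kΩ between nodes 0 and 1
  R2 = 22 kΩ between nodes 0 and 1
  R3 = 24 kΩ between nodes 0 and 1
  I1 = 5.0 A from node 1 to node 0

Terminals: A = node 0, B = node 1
All resistors sit directly between nodes 0 and 1, so they are in parallel and share one voltage V; the full source current 5 A splits among them.
1/R_par = 1/6200 + 1/22000 + 1/24000 = 0.0002484 S  =>  R_par = 4026 Ω
V = I × R_par = 5 × 4026 = 20130 V
I_R3 = V/R3 = 20130/24000 = 0.8387 A

Final answer: 0.8387 A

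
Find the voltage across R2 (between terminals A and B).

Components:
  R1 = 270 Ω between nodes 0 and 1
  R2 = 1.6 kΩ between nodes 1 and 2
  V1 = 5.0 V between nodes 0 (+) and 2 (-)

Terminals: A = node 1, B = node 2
R1 and R2 are in series across V1 (node 0 → node 1 → node 2), and the output A–B is taken across R2, so this is a voltage divider.
Series current: I = V1/(R1 + R2) = 5/(270 + 1600) = 5/1870 = 0.002674 A
V_R2 = I × R2 = V1 × R2/(R1 + R2) = 5 × 1600/1870 = 4.278 V

Final answer: 4.278 V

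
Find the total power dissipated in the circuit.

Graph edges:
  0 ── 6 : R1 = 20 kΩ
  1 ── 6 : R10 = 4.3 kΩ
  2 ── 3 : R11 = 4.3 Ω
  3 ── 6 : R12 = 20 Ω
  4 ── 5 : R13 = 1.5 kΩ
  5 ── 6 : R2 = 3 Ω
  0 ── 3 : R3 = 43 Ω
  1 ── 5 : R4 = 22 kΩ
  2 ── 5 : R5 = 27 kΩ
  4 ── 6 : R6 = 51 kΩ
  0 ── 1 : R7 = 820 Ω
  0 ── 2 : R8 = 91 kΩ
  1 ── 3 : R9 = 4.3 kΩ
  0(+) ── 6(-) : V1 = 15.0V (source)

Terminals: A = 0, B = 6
Nodal analysis, taking node 6 as the 0 V reference.
Source V1 fixes V_0 = 15 V.
KCL at each unknown node (sum of currents leaving = 0; resistances in Ω):
  Node 1: (V_1 - V_5)/22000 + (V_1 - 15)/820 + (V_1 - V_3)/4300 + (V_1 - 0)/4300 = 0
  Node 2: (V_2 - V_5)/27000 + (V_2 - 15)/91000 + (V_2 - V_3)/4.3 = 0
  Node 3: (V_3 - 15)/43 + (V_3 - V_1)/4300 + (V_3 - V_2)/4.3 + (V_3 - 0)/20 = 0
  Node 4: (V_4 - 0)/51000 + (V_4 - V_5)/1500 = 0
  Node 5: (V_5 - 0)/3 + (V_5 - V_1)/22000 + (V_5 - V_2)/27000 + (V_5 - V_4)/1500 = 0
Collecting terms (coefficients in siemens):
  0.00173·V_1 - 0.0002326·V_3 - 0.00004545·V_5 = 0.01829
  0.2326·V_2 - 0.2326·V_3 - 0.00003704·V_5 = 0.0001648
  0.306·V_3 - 0.0002326·V_1 - 0.2326·V_2 = 0.3488
  0.0006863·V_4 - 0.0006667·V_5 = 0
  0.3341·V_5 - 0.00004545·V_1 - 0.00003704·V_2 - 0.0006667·V_4 = 0
Solving these 5 simultaneous equations (Gaussian elimination) gives:
  V_1 = 11.22 V, V_2 = 4.781 V, V_3 = 4.781 V, V_4 = 0.002001 V
  V_5 = 0.00206 V
Power in each resistor, P = (ΔV)²/R:
  P_R1 = (15 - 0)²/20000 = 0.01125 W
  P_R2 = (0.00206 - 0)²/3 = 0.000001415 W
  P_R3 = (15 - 4.781)²/43 = 2.428 W
  P_R4 = (11.22 - 0.00206)²/22000 = 0.005716 W
  P_R5 = (4.781 - 0.00206)²/27000 = 0.0008459 W
  P_R6 = (0.002001 - 0)²/51000 = 0.00000000007853 W
  P_R7 = (15 - 11.22)²/820 = 0.01746 W
  P_R8 = (15 - 4.781)²/91000 = 0.001148 W
  P_R9 = (11.22 - 4.781)²/4300 = 0.009629 W
  P_R10 = (11.22 - 0)²/4300 = 0.02926 W
  P_R11 = (4.781 - 4.781)²/4.3 = 0.00000001801 W
  P_R12 = (4.781 - 0)²/20 = 1.143 W
  P_R13 = (0.002001 - 0.00206)²/1500 = 0.00000000000231 W
P_total = P_R1 + P_R2 + P_R3 + P_R4 + P_R5 + P_R6 + P_R7 + P_R8 + P_R9 + P_R10 + P_R11 + P_R12 + P_R13 = 3.647 W

Final answer: 3.647 W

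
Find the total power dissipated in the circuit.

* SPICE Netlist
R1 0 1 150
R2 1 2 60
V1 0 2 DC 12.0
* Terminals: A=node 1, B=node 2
Nodal analysis, taking node 2 as the 0 V reference.
Source V1 fixes V_0 = 12 V.
KCL at each unknown node (sum of currents leaving = 0; resistances in Ω):
  Node 1: (V_1 - 12)/150 + (V_1 - 0)/60 = 0
Collecting terms: 0.02333 × V_1 = 0.08  =>  V_1 = 3.429 V
Power in each resistor, P = (ΔV)²/R:
  P_R1 = (12 - 3.429)²/150 = 0.4898 W
  P_R2 = (3.429 - 0)²/60 = 0.1959 W
P_total = P_R1 + P_R2 = 0.6857 W

Final answer: 0.6857 W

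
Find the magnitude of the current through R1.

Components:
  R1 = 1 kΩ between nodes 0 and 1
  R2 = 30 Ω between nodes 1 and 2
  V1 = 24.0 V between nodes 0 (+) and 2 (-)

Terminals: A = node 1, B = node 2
Nodal analysis, taking node 2 as the 0 V reference.
Source V1 fixes V_0 = 24 V.
KCL at each unknown node (sum of currents leaving = 0; resistances in Ω):
  Node 1: (V_1 - 24)/1000 + (V_1 - 0)/30 = 0
Collecting terms: 0.03433 × V_1 = 0.024  =>  V_1 = 0.699 V
I_R1 = (V_0 - V_1)/R1 = (24 - 0.699)/1000 = 0.0233 A
|I_R1| = 0.0233 A

Final answer: |I_R1| = 0.0233 A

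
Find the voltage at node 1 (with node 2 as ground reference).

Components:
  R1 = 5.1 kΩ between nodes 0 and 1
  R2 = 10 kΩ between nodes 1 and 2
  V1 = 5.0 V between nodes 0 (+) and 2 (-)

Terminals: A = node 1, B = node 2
Nodal analysis, taking node 2 as the 0 V reference.
Source V1 fixes V_0 = 5 V.
KCL at each unknown node (sum of currents leaving = 0; resistances in Ω):
  Node 1: (V_1 - 5)/5100 + (V_1 - 0)/10000 = 0
Collecting terms: 0.0002961 × V_1 = 0.0009804  =>  V_1 = 3.311 V
The requested potential is V_1 = 3.311 V.

Final answer: V_1 = 3.311 V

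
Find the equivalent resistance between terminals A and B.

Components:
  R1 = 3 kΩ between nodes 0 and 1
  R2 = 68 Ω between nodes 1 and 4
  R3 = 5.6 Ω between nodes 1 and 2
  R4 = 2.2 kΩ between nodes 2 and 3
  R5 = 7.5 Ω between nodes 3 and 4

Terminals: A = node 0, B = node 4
Reduce the network between node 0 (A) and node 4 (B) by series/parallel combination:
  Rs1 = R3 + R4 (series, joined only at node 2) = 5.6 + 2200 = 2206 Ω
  Rs2 = R5 + Rs1 (series, joined only at node 3) = 7.5 + 2206 = 2213 Ω
  Rp1 = R2 ‖ Rs2 (parallel, both between nodes 1 and 4) = 1/(1/68 + 1/2213) = 65.97 Ω
  Rs3 = R1 + Rp1 (series, joined only at node 1) = 3000 + 65.97 = 3066 Ω
R_eq = 3.066 kΩ

Final answer: 3.066 kΩ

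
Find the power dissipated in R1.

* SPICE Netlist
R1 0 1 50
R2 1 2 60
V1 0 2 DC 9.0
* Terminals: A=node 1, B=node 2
Nodal analysis, taking node 2 as the 0 V reference.
Source V1 fixes V_0 = 9 V.
KCL at each unknown node (sum of currents leaving = 0; resistances in Ω):
  Node 1: (V_1 - 9)/50 + (V_1 - 0)/60 = 0
Collecting terms: 0.03667 × V_1 = 0.18  =>  V_1 = 4.909 V
I_R1 = (V_0 - V_1)/R1 = (9 - 4.909)/50 = 0.08182 A
P_R1 = I_R1² × R1 = (0.08182)² × 50 = 0.3347 W

Final answer: 0.3347 W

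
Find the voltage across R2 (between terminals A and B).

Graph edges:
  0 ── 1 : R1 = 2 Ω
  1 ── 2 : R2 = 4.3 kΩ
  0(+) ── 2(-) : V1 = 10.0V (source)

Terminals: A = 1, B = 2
R1 and R2 are in series across V1 (node 0 → node 1 → node 2), and the output A–B is taken across R2, so this is a voltage divider.
Series current: I = V1/(R1 + R2) = 10/(2 + 4300) = 10/4302 = 0.002325 A
V_R2 = I × R2 = V1 × R2/(R1 + R2) = 10 × 4300/4302 = 9.995 V

Final answer: 9.995 V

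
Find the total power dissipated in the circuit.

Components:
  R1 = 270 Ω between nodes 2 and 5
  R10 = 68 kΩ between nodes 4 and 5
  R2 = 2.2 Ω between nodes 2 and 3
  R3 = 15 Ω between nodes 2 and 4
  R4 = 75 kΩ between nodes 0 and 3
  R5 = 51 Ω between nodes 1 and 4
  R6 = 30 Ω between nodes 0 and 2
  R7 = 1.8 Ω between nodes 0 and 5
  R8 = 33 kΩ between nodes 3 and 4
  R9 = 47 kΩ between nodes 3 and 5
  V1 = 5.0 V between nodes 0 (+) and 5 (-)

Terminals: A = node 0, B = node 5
Nodal analysis, taking node 5 as the 0 V reference.
Source V1 fixes V_0 = 5 V.
KCL at each unknown node (sum of currents leaving = 0; resistances in Ω):
  Node 1: (V_1 - V_4)/51 = 0
  Node 2: (V_2 - 0)/270 + (V_2 - V_3)/2.2 + (V_2 - V_4)/15 + (V_2 - 5)/30 = 0
  Node 3: (V_3 - V_2)/2.2 + (V_3 - 5)/75000 + (V_3 - V_4)/33000 + (V_3 - 0)/47000 = 0
  Node 4: (V_4 - V_2)/15 + (V_4 - V_1)/51 + (V_4 - V_3)/33000 + (V_4 - 0)/68000 = 0
Collecting terms (coefficients in siemens):
  0.01961·V_1 - 0.01961·V_4 = 0
  0.5582·V_2 - 0.4545·V_3 - 0.06667·V_4 = 0.1667
  0.4546·V_3 - 0.4545·V_2 - 0.0000303·V_4 = 0.00006667
  0.08632·V_4 - 0.01961·V_1 - 0.06667·V_2 - 0.0000303·V_3 = 0
Solving these 4 simultaneous equations (Gaussian elimination) gives:
  V_1 = 4.495 V, V_2 = 4.496 V, V_3 = 4.496 V, V_4 = 4.495 V
Power in each resistor, P = (ΔV)²/R:
  P_R1 = (4.496 - 0)²/270 = 0.07486 W
  P_R2 = (4.496 - 4.496)²/2.2 = 0.00000001741 W
  P_R3 = (4.496 - 4.495)²/15 = 0.00000006549 W
  P_R4 = (5 - 4.496)²/75000 = 0.000003392 W
  P_R5 = (4.495 - 4.495)²/51 = 0 W
  P_R6 = (5 - 4.496)²/30 = 0.008473 W
  P_R7 = (5 - 0)²/1.8 = 13.89 W
  P_R8 = (4.496 - 4.495)²/33000 = 0.00000000001917 W
  P_R9 = (4.496 - 0)²/47000 = 0.00043 W
  P_R10 = (4.495 - 0)²/68000 = 0.0002971 W
P_total = P_R1 + P_R2 + P_R3 + P_R4 + P_R5 + P_R6 + P_R7 + P_R8 + P_R9 + P_R10 = 13.97 W

Final answer: 13.97 W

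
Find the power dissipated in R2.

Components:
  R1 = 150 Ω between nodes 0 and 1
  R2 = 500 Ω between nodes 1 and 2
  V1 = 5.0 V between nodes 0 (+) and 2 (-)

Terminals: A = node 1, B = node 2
Nodal analysis, taking node 2 as the 0 V reference.
Source V1 fixes V_0 = 5 V.
KCL at each unknown node (sum of currents leaving = 0; resistances in Ω):
  Node 1: (V_1 - 5)/150 + (V_1 - 0)/500 = 0
Collecting terms: 0.008667 × V_1 = 0.03333  =>  V_1 = 3.846 V
I_R2 = (V_1 - V_2)/R2 = (3.846 - 0)/500 = 0.007692 A
P_R2 = I_R2² × R2 = (0.007692)² × 500 = 0.02959 W

Final answer: 0.02959 W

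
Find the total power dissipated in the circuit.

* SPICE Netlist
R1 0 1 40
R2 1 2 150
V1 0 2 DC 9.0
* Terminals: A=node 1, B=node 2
Nodal analysis, taking node 2 as the 0 V reference.
Source V1 fixes V_0 = 9 V.
KCL at each unknown node (sum of currents leaving = 0; resistances in Ω):
  Node 1: (V_1 - 9)/40 + (V_1 - 0)/150 = 0
Collecting terms: 0.03167 × V_1 = 0.225  =>  V_1 = 7.105 V
Power in each resistor, P = (ΔV)²/R:
  P_R1 = (9 - 7.105)²/40 = 0.08975 W
  P_R2 = (7.105 - 0)²/150 = 0.3366 W
P_total = P_R1 + P_R2 = 0.4263 W

Final answer: 0.4263 W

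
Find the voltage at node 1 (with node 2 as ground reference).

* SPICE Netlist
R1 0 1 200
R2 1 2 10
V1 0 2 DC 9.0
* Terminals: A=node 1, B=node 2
Nodal analysis, taking node 2 as the 0 V reference.
Source V1 fixes V_0 = 9 V.
KCL at each unknown node (sum of currents leaving = 0; resistances in Ω):
  Node 1: (V_1 - 9)/200 + (V_1 - 0)/10 = 0
Collecting terms: 0.105 × V_1 = 0.045  =>  V_1 = 0.4286 V
The requested potential is V_1 = 0.4286 V.

Final answer: V_1 = 0.4286 V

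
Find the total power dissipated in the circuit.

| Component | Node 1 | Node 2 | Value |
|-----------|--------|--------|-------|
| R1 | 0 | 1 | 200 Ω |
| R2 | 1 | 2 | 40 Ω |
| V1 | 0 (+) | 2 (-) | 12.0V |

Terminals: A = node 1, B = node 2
Nodal analysis, taking node 2 as the 0 V reference.
Source V1 fixes V_0 = 12 V.
KCL at each unknown node (sum of currents leaving = 0; resistances in Ω):
  Node 1: (V_1 - 12)/200 + (V_1 - 0)/40 = 0
Collecting terms: 0.03 × V_1 = 0.06  =>  V_1 = 2 V
Power in each resistor, P = (ΔV)²/R:
  P_R1 = (12 - 2)²/200 = 0.5 W
  P_R2 = (2 - 0)²/40 = 0.1 W
P_total = P_R1 + P_R2 = 0.6 W

Final answer: 0.6 W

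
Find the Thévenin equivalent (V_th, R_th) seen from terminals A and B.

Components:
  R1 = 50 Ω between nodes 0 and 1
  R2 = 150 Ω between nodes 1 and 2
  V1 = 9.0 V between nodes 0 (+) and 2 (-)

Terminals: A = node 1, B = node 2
Step 1 — V_th is the open-circuit voltage V_A - V_B (nothing connected across the terminals).
Nodal analysis, taking node 2 as the 0 V reference.
Source V1 fixes V_0 = 9 V.
KCL at each unknown node (sum of currents leaving = 0; resistances in Ω):
  Node 1: (V_1 - 9)/50 + (V_1 - 0)/150 = 0
Collecting terms: 0.02667 × V_1 = 0.18  =>  V_1 = 6.75 V
V_th = V_1 - V_2 = 6.75 - 0 = 6.75 V
Step 2 — R_th: zero the source — replace V1 by a short circuit (node 2 merges into node 0) — and find the resistance seen between A (node 1) and B (node 0).
Reduce the network between node 1 (A) and node 0 (B) by series/parallel combination:
  Rp1 = R1 ‖ R2 (parallel, both between nodes 0 and 1) = 1/(1/50 + 1/150) = 37.5 Ω
R_th = 37.5 Ω

Final answer: V_th = 6.75 V, R_th = 37.5 Ω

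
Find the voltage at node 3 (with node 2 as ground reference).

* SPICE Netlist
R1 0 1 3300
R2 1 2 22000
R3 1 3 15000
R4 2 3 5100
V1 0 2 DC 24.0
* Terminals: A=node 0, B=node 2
Nodal analysis, taking node 2 as the 0 V reference.
Source V1 fixes V_0 = 24 V.
KCL at each unknown node (sum of currents leaving = 0; resistances in Ω):
  Node 1: (V_1 - 24)/3300 + (V_1 - 0)/22000 + (V_1 - V_3)/15000 = 0
  Node 3: (V_3 - V_1)/15000 + (V_3 - 0)/5100 = 0
Collecting terms (coefficients in siemens):
  0.0004152·V_1 - 0.00006667·V_3 = 0.007273
  0.0002627·V_3 - 0.00006667·V_1 = 0
Determinant D = (0.0004152)(0.0002627) - (-0.00006667)(-0.00006667) = 0.0000001046
V_1 = [(0.007273)(0.0002627) - (-0.00006667)(0)]/D = 18.26 V
V_3 = [(0.0004152)(0) - (0.007273)(-0.00006667)]/D = 4.634 V
The requested potential is V_3 = 4.634 V.

Final answer: V_3 = 4.634 V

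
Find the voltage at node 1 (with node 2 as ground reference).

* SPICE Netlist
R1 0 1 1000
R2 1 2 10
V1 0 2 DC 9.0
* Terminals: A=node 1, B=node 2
Nodal analysis, taking node 2 as the 0 V reference.
Source V1 fixes V_0 = 9 V.
KCL at each unknown node (sum of currents leaving = 0; resistances in Ω):
  Node 1: (V_1 - 9)/1000 + (V_1 - 0)/10 = 0
Collecting terms: 0.101 × V_1 = 0.009  =>  V_1 = 0.08911 V
The requested potential is V_1 = 0.08911 V.

Final answer: V_1 = 0.08911 V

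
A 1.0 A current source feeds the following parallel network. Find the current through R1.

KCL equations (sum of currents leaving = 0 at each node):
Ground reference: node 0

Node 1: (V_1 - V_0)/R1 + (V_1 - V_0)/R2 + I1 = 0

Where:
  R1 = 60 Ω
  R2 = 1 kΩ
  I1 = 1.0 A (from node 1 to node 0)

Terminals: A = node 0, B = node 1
All resistors sit directly between nodes 0 and 1, so they are in parallel and share one voltage V; the full source current 1 A splits among them.
1/R_par = 1/60 + 1/1000 = 0.01767 S  =>  R_par = 56.6 Ω
V = I × R_par = 1 × 56.6 = 56.6 V
I_R1 = V/R1 = 56.6/60 = 0.9434 A

Final answer: 0.9434 A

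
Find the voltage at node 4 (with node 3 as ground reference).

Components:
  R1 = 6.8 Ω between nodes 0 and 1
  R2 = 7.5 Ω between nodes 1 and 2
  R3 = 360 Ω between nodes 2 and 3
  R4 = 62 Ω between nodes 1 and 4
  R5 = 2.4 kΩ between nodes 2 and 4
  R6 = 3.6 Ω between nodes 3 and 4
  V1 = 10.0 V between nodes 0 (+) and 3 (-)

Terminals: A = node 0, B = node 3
Nodal analysis, taking node 3 as the 0 V reference.
Source V1 fixes V_0 = 10 V.
KCL at each unknown node (sum of currents leaving = 0; resistances in Ω):
  Node 1: (V_1 - 10)/6.8 + (V_1 - V_2)/7.5 + (V_1 - V_4)/62 = 0
  Node 2: (V_2 - V_1)/7.5 + (V_2 - 0)/360 + (V_2 - V_4)/2400 = 0
  Node 4: (V_4 - V_1)/62 + (V_4 - V_2)/2400 + (V_4 - 0)/3.6 = 0
Collecting terms (coefficients in siemens):
  0.2965·V_1 - 0.1333·V_2 - 0.01613·V_4 = 1.471
  0.1365·V_2 - 0.1333·V_1 - 0.0004167·V_4 = 0
  0.2943·V_4 - 0.01613·V_1 - 0.0004167·V_2 = 0
Solving these 3 simultaneous equations (Gaussian elimination) gives:
  V_1 = 8.892 V, V_2 = 8.686 V, V_4 = 0.4996 V
The requested potential is V_4 = 0.4996 V.

Final answer: V_4 = 0.4996 V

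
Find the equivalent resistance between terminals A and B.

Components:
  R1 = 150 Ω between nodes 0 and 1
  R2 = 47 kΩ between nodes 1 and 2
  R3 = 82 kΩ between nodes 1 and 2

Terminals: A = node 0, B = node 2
Reduce the network between node 0 (A) and node 2 (B) by series/parallel combination:
  Rp1 = R2 ‖ R3 (parallel, both between nodes 1 and 2) = 1/(1/47000 + 1/82000) = 29880 Ω
  Rs1 = R1 + Rp1 (series, joined only at node 1) = 150 + 29880 = 30030 Ω
R_eq = 30.03 kΩ

Final answer: 30.03 kΩ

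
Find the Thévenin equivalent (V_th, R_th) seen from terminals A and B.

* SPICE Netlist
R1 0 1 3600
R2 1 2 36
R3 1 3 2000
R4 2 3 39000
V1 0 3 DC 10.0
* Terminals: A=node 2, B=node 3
Step 1 — V_th is the open-circuit voltage V_A - V_B (nothing connected across the terminals).
Nodal analysis, taking node 3 as the 0 V reference.
Source V1 fixes V_0 = 10 V.
KCL at each unknown node (sum of currents leaving = 0; resistances in Ω):
  Node 1: (V_1 - 10)/3600 + (V_1 - V_2)/36 + (V_1 - 0)/2000 = 0
  Node 2: (V_2 - V_1)/36 + (V_2 - 0)/39000 = 0
Collecting terms (coefficients in siemens):
  0.02856·V_1 - 0.02778·V_2 = 0.002778
  0.0278·V_2 - 0.02778·V_1 = 0
Determinant D = (0.02856)(0.0278) - (-0.02778)(-0.02778) = 0.00002234
V_1 = [(0.002778)(0.0278) - (-0.02778)(0)]/D = 3.458 V
V_2 = [(0.02856)(0) - (0.002778)(-0.02778)]/D = 3.454 V
V_th = V_2 - V_3 = 3.454 - 0 = 3.454 V
Step 2 — R_th: zero the source — replace V1 by a short circuit (node 3 merges into node 0) — and find the resistance seen between A (node 2) and B (node 0).
Reduce the network between node 2 (A) and node 0 (B) by series/parallel combination:
  Rp1 = R1 ‖ R3 (parallel, both between nodes 0 and 1) = 1/(1/3600 + 1/2000) = 1286 Ω
  Rs1 = R2 + Rp1 (series, joined only at node 1) = 36 + 1286 = 1322 Ω
  Rp2 = R4 ‖ Rs1 (parallel, both between nodes 0 and 2) = 1/(1/39000 + 1/1322) = 1278 Ω
R_th = 1.278 kΩ

Final answer: V_th = 3.454 V, R_th = 1.278 kΩ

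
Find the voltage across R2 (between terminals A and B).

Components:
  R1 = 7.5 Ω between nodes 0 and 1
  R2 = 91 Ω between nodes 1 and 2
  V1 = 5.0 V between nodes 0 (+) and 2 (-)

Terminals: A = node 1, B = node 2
R1 and R2 are in series across V1 (node 0 → node 1 → node 2), and the output A–B is taken across R2, so this is a voltage divider.
Series current: I = V1/(R1 + R2) = 5/(7.5 + 91) = 5/98.5 = 0.05076 A
V_R2 = I × R2 = V1 × R2/(R1 + R2) = 5 × 91/98.5 = 4.619 V

Final answer: 4.619 V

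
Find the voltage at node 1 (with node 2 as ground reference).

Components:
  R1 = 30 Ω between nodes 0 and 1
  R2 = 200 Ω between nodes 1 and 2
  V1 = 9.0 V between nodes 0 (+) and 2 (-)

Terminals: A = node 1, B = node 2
Nodal analysis, taking node 2 as the 0 V reference.
Source V1 fixes V_0 = 9 V.
KCL at each unknown node (sum of currents leaving = 0; resistances in Ω):
  Node 1: (V_1 - 9)/30 + (V_1 - 0)/200 = 0
Collecting terms: 0.03833 × V_1 = 0.3  =>  V_1 = 7.826 V
The requested potential is V_1 = 7.826 V.

Final answer: V_1 = 7.826 V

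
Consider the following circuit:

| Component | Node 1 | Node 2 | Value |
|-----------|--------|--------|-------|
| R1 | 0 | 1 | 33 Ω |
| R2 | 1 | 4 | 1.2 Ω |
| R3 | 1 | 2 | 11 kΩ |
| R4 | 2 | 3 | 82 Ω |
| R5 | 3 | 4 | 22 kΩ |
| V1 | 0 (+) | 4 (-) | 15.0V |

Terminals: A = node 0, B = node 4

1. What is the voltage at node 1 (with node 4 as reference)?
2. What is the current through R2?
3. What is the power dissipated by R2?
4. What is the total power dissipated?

Nodal analysis, taking node 4 as the 0 V reference.
Source V1 fixes V_0 = 15 V.
KCL at each unknown node (sum of currents leaving = 0; resistances in Ω):
  Node 1: (V_1 - 15)/33 + (V_1 - 0)/1.2 + (V_1 - V_2)/11000 = 0
  Node 2: (V_2 - V_1)/11000 + (V_2 - V_3)/82 = 0
  Node 3: (V_3 - V_2)/82 + (V_3 - 0)/22000 = 0
Collecting terms (coefficients in siemens):
  0.8637·V_1 - 0.00009091·V_2 = 0.4545
  0.01229·V_2 - 0.00009091·V_1 - 0.0122·V_3 = 0
  0.01224·V_3 - 0.0122·V_2 = 0
Solving these 3 simultaneous equations (Gaussian elimination) gives:
  V_1 = 0.5263 V, V_2 = 0.3513 V, V_3 = 0.35 V
Part 1:
  Read off the nodal solution: V_1 = 0.5263 V
Part 2:
  I_R2 = (V_1 - V_4)/R2 = (0.5263 - 0)/1.2 = 0.4386 A
  Magnitude: I_R2 = 0.4386 A
Part 3:
  I_R2 = (V_1 - V_4)/R2 = (0.5263 - 0)/1.2 = 0.4386 A
  P_R2 = I_R2² × R2 = (0.4386)² × 1.2 = 0.2308 W
Part 4:
  Power in each resistor, P = (ΔV)²/R:
    P_R1 = (15 - 0.5263)²/33 = 6.348 W
    P_R2 = (0.5263 - 0)²/1.2 = 0.2308 W
    P_R3 = (0.5263 - 0.3513)²/11000 = 0.000002784 W
    P_R4 = (0.3513 - 0.35)²/82 = 0.00000002075 W
    P_R5 = (0.35 - 0)²/22000 = 0.000005568 W
  P_total = P_R1 + P_R2 + P_R3 + P_R4 + P_R5 = 6.579 W

Final answers:
1. V_1 = 0.5263 V
2. I_R2 = 0.4386 A
3. P_R2 = 0.2308 W
4. P_total = 6.579 W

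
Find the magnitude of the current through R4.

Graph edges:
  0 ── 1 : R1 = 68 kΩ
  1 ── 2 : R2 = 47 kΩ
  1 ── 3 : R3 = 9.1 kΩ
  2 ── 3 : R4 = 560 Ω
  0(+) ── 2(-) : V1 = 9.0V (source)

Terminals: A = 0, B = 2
Nodal analysis, taking node 2 as the 0 V reference.
Source V1 fixes V_0 = 9 V.
KCL at each unknown node (sum of currents leaving = 0; resistances in Ω):
  Node 1: (V_1 - 9)/68000 + (V_1 - 0)/47000 + (V_1 - V_3)/9100 = 0
  Node 3: (V_3 - V_1)/9100 + (V_3 - 0)/560 = 0
Collecting terms (coefficients in siemens):
  0.0001459·V_1 - 0.0001099·V_3 = 0.0001324
  0.001896·V_3 - 0.0001099·V_1 = 0
Determinant D = (0.0001459)(0.001896) - (-0.0001099)(-0.0001099) = 0.0000002644
V_1 = [(0.0001324)(0.001896) - (-0.0001099)(0)]/D = 0.9488 V
V_3 = [(0.0001459)(0) - (0.0001324)(-0.0001099)]/D = 0.055 V
I_R4 = (V_2 - V_3)/R4 = (0 - 0.055)/560 = -0.00009821 A
|I_R4| = 0.00009821 A

Final answer: |I_R4| = 9.821e-05 A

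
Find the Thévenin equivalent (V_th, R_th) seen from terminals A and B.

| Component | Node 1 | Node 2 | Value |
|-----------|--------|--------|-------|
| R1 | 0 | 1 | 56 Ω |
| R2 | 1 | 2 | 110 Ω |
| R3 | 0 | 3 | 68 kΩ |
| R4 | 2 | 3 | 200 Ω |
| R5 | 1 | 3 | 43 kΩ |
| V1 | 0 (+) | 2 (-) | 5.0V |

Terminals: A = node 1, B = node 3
Step 1 — V_th is the open-circuit voltage V_A - V_B (nothing connected across the terminals).
Nodal analysis, taking node 2 as the 0 V reference.
Source V1 fixes V_0 = 5 V.
KCL at each unknown node (sum of currents leaving = 0; resistances in Ω):
  Node 1: (V_1 - 5)/56 + (V_1 - 0)/110 + (V_1 - V_3)/43000 = 0
  Node 3: (V_3 - 5)/68000 + (V_3 - 0)/200 + (V_3 - V_1)/43000 = 0
Collecting terms (coefficients in siemens):
  0.02697·V_1 - 0.00002326·V_3 = 0.08929
  0.005038·V_3 - 0.00002326·V_1 = 0.00007353
Determinant D = (0.02697)(0.005038) - (-0.00002326)(-0.00002326) = 0.0001359
V_1 = [(0.08929)(0.005038) - (-0.00002326)(0.00007353)]/D = 3.31 V
V_3 = [(0.02697)(0.00007353) - (0.08929)(-0.00002326)]/D = 0.02988 V
V_th = V_1 - V_3 = 3.31 - 0.02988 = 3.281 V
Step 2 — R_th: zero the source — replace V1 by a short circuit (node 2 merges into node 0) — and find the resistance seen between A (node 1) and B (node 3).
Reduce the network between node 1 (A) and node 3 (B) by series/parallel combination:
  Rp1 = R1 ‖ R2 (parallel, both between nodes 0 and 1) = 1/(1/56 + 1/110) = 37.11 Ω
  Rp2 = R3 ‖ R4 (parallel, both between nodes 0 and 3) = 1/(1/68000 + 1/200) = 199.4 Ω
  Rs1 = Rp1 + Rp2 (series, joined only at node 0) = 37.11 + 199.4 = 236.5 Ω
  Rp3 = R5 ‖ Rs1 (parallel, both between nodes 1 and 3) = 1/(1/43000 + 1/236.5) = 235.2 Ω
R_th = 235.2 Ω

Final answer: V_th = 3.281 V, R_th = 235.2 Ω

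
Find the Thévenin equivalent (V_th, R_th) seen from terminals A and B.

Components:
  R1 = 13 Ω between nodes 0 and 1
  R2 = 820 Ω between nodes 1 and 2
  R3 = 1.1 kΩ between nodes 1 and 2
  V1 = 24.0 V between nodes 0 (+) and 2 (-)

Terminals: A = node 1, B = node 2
Step 1 — V_th is the open-circuit voltage V_A - V_B (nothing connected across the terminals).
Nodal analysis, taking node 2 as the 0 V reference.
Source V1 fixes V_0 = 24 V.
KCL at each unknown node (sum of currents leaving = 0; resistances in Ω):
  Node 1: (V_1 - 24)/13 + (V_1 - 0)/820 + (V_1 - 0)/1100 = 0
Collecting terms: 0.07905 × V_1 = 1.846  =>  V_1 = 23.35 V
V_th = V_1 - V_2 = 23.35 - 0 = 23.35 V
Step 2 — R_th: zero the source — replace V1 by a short circuit (node 2 merges into node 0) — and find the resistance seen between A (node 1) and B (node 0).
Reduce the network between node 1 (A) and node 0 (B) by series/parallel combination:
  Rp1 = R1 ‖ R2 ‖ R3 (parallel, all between nodes 0 and 1) = 1/(1/13 + 1/820 + 1/1100) = 12.65 Ω
R_th = 12.65 Ω

Final answer: V_th = 23.35 V, R_th = 12.65 Ω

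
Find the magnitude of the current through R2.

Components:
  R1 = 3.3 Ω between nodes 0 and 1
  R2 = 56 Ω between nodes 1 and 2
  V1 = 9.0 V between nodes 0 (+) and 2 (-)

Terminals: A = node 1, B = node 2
Nodal analysis, taking node 2 as the 0 V reference.
Source V1 fixes V_0 = 9 V.
KCL at each unknown node (sum of currents leaving = 0; resistances in Ω):
  Node 1: (V_1 - 9)/3.3 + (V_1 - 0)/56 = 0
Collecting terms: 0.3209 × V_1 = 2.727  =>  V_1 = 8.499 V
I_R2 = (V_1 - V_2)/R2 = (8.499 - 0)/56 = 0.1518 A
|I_R2| = 0.1518 A

Final answer: |I_R2| = 0.1518 A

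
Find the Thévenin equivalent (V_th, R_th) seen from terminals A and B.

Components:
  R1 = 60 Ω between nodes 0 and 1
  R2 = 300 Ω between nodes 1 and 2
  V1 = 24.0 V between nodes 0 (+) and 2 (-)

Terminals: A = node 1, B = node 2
Step 1 — V_th is the open-circuit voltage V_A - V_B (nothing connected across the terminals).
Nodal analysis, taking node 2 as the 0 V reference.
Source V1 fixes V_0 = 24 V.
KCL at each unknown node (sum of currents leaving = 0; resistances in Ω):
  Node 1: (V_1 - 24)/60 + (V_1 - 0)/300 = 0
Collecting terms: 0.02 × V_1 = 0.4  =>  V_1 = 20 V
V_th = V_1 - V_2 = 20 - 0 = 20 V
Step 2 — R_th: zero the source — replace V1 by a short circuit (node 2 merges into node 0) — and find the resistance seen between A (node 1) and B (node 0).
Reduce the network between node 1 (A) and node 0 (B) by series/parallel combination:
  Rp1 = R1 ‖ R2 (parallel, both between nodes 0 and 1) = 1/(1/60 + 1/300) = 50 Ω
R_th = 50 Ω

Final answer: V_th = 20 V, R_th = 50 Ω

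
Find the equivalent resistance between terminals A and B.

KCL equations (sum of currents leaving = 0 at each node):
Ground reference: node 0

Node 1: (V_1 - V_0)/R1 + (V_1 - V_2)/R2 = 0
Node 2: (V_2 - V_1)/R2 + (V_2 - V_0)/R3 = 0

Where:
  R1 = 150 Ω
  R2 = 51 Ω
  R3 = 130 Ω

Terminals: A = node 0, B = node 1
Reduce the network between node 0 (A) and node 1 (B) by series/parallel combination:
  Rs1 = R3 + R2 (series, joined only at node 2) = 130 + 51 = 181 Ω
  Rp1 = R1 ‖ Rs1 (parallel, both between nodes 0 and 1) = 1/(1/150 + 1/181) = 82.02 Ω
R_eq = 82.02 Ω

Final answer: 82.02 Ω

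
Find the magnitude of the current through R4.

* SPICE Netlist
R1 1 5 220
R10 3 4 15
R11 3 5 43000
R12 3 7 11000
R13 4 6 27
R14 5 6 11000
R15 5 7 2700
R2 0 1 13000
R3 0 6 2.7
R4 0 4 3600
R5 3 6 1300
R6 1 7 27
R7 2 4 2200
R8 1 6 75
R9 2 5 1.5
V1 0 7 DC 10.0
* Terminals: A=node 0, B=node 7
Nodal analysis, taking node 7 as the 0 V reference.
Source V1 fixes V_0 = 10 V.
KCL at each unknown node (sum of currents leaving = 0; resistances in Ω):
  Node 1: (V_1 - V_5)/220 + (V_1 - 10)/13000 + (V_1 - 0)/27 + (V_1 - V_6)/75 = 0
  Node 2: (V_2 - V_4)/2200 + (V_2 - V_5)/1.5 = 0
  Node 3: (V_3 - V_6)/1300 + (V_3 - V_4)/15 + (V_3 - V_5)/43000 + (V_3 - 0)/11000 = 0
  Node 4: (V_4 - 10)/3600 + (V_4 - V_2)/2200 + (V_4 - V_3)/15 + (V_4 - V_6)/27 = 0
  Node 5: (V_5 - V_1)/220 + (V_5 - V_2)/1.5 + (V_5 - V_3)/43000 + (V_5 - V_6)/11000 + (V_5 - 0)/2700 = 0
  Node 6: (V_6 - 10)/2.7 + (V_6 - V_3)/1300 + (V_6 - V_1)/75 + (V_6 - V_4)/27 + (V_6 - V_5)/11000 = 0
Collecting terms (coefficients in siemens):
  0.05499·V_1 - 0.004545·V_5 - 0.01333·V_6 = 0.0007692
  0.6671·V_2 - 0.0004545·V_4 - 0.6667·V_5 = 0
  0.06755·V_3 - 0.06667·V_4 - 0.00002326·V_5 - 0.0007692·V_6 = 0
  0.1044·V_4 - 0.0004545·V_2 - 0.06667·V_3 - 0.03704·V_6 = 0.002778
  0.6717·V_5 - 0.004545·V_1 - 0.6667·V_2 - 0.00002326·V_3 - 0.00009091·V_6 = 0
  0.4216·V_6 - 0.01333·V_1 - 0.0007692·V_3 - 0.03704·V_4 - 0.00009091·V_5 = 3.704
Solving these 6 simultaneous equations (Gaussian elimination) gives:
  V_1 = 2.637 V, V_2 = 3.19 V, V_3 = 9.617 V, V_4 = 9.631 V
  V_5 = 3.185 V, V_6 = 9.733 V
I_R4 = (V_0 - V_4)/R4 = (10 - 9.631)/3600 = 0.0001025 A
|I_R4| = 0.0001025 A

Final answer: |I_R4| = 0.0001025 A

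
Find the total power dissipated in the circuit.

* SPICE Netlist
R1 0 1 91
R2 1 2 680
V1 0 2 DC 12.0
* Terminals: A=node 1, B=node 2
Nodal analysis, taking node 2 as the 0 V reference.
Source V1 fixes V_0 = 12 V.
KCL at each unknown node (sum of currents leaving = 0; resistances in Ω):
  Node 1: (V_1 - 12)/91 + (V_1 - 0)/680 = 0
Collecting terms: 0.01246 × V_1 = 0.1319  =>  V_1 = 10.58 V
Power in each resistor, P = (ΔV)²/R:
  P_R1 = (12 - 10.58)²/91 = 0.02204 W
  P_R2 = (10.58 - 0)²/680 = 0.1647 W
P_total = P_R1 + P_R2 = 0.1868 W

Final answer: 0.1868 W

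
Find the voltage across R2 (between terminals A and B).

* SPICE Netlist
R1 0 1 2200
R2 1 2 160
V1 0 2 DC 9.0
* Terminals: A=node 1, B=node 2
R1 and R2 are in series across V1 (node 0 → node 1 → node 2), and the output A–B is taken across R2, so this is a voltage divider.
Series current: I = V1/(R1 + R2) = 9/(2200 + 160) = 9/2360 = 0.003814 A
V_R2 = I × R2 = V1 × R2/(R1 + R2) = 9 × 160/2360 = 0.6102 V

Final answer: 0.6102 V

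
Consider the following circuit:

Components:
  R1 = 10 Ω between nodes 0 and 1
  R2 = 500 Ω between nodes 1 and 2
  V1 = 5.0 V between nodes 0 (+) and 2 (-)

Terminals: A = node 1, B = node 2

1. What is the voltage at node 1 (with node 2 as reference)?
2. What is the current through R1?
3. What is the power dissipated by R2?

Nodal analysis, taking node 2 as the 0 V reference.
Source V1 fixes V_0 = 5 V.
KCL at each unknown node (sum of currents leaving = 0; resistances in Ω):
  Node 1: (V_1 - 5)/10 + (V_1 - 0)/500 = 0
Collecting terms: 0.102 × V_1 = 0.5  =>  V_1 = 4.902 V
Part 1:
  Read off the nodal solution: V_1 = 4.902 V
Part 2:
  I_R1 = (V_0 - V_1)/R1 = (5 - 4.902)/10 = 0.009804 A
  Magnitude: I_R1 = 0.009804 A
Part 3:
  I_R2 = (V_1 - V_2)/R2 = (4.902 - 0)/500 = 0.009804 A
  P_R2 = I_R2² × R2 = (0.009804)² × 500 = 0.04806 W

Final answers:
1. V_1 = 4.902 V
2. I_R1 = 0.009804 A
3. P_R2 = 0.04806 W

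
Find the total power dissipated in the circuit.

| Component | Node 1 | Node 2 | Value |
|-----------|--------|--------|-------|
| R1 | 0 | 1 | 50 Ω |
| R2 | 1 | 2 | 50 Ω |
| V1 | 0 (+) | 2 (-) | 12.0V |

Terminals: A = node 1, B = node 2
Nodal analysis, taking node 2 as the 0 V reference.
Source V1 fixes V_0 = 12 V.
KCL at each unknown node (sum of currents leaving = 0; resistances in Ω):
  Node 1: (V_1 - 12)/50 + (V_1 - 0)/50 = 0
Collecting terms: 0.04 × V_1 = 0.24  =>  V_1 = 6 V
Power in each resistor, P = (ΔV)²/R:
  P_R1 = (12 - 6)²/50 = 0.72 W
  P_R2 = (6 - 0)²/50 = 0.72 W
P_total = P_R1 + P_R2 = 1.44 W

Final answer: 1.44 W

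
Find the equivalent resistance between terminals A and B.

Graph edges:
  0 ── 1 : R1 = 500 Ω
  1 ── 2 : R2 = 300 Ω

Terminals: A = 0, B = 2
Reduce the network between node 0 (A) and node 2 (B) by series/parallel combination:
  Rs1 = R1 + R2 (series, joined only at node 1) = 500 + 300 = 800 Ω
R_eq = 800 Ω

Final answer: 800 Ω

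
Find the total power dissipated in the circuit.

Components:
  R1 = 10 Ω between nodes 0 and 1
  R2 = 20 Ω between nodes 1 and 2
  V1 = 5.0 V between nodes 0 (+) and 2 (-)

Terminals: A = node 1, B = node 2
Nodal analysis, taking node 2 as the 0 V reference.
Source V1 fixes V_0 = 5 V.
KCL at each unknown node (sum of currents leaving = 0; resistances in Ω):
  Node 1: (V_1 - 5)/10 + (V_1 - 0)/20 = 0
Collecting terms: 0.15 × V_1 = 0.5  =>  V_1 = 3.333 V
Power in each resistor, P = (ΔV)²/R:
  P_R1 = (5 - 3.333)²/10 = 0.2778 W
  P_R2 = (3.333 - 0)²/20 = 0.5556 W
P_total = P_R1 + P_R2 = 0.8333 W

Final answer: 0.8333 W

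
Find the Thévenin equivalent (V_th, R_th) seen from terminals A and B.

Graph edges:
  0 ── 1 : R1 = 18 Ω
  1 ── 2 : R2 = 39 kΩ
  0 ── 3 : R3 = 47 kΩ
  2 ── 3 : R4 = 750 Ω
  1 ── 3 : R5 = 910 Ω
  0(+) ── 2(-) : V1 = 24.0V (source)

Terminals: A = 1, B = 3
Step 1 — V_th is the open-circuit voltage V_A - V_B (nothing connected across the terminals).
Nodal analysis, taking node 2 as the 0 V reference.
Source V1 fixes V_0 = 24 V.
KCL at each unknown node (sum of currents leaving = 0; resistances in Ω):
  Node 1: (V_1 - 24)/18 + (V_1 - 0)/39000 + (V_1 - V_3)/910 = 0
  Node 3: (V_3 - 24)/47000 + (V_3 - 0)/750 + (V_3 - V_1)/910 = 0
Collecting terms (coefficients in siemens):
  0.05668·V_1 - 0.001099·V_3 = 1.333
  0.002454·V_3 - 0.001099·V_1 = 0.0005106
Determinant D = (0.05668)(0.002454) - (-0.001099)(-0.001099) = 0.0001379
V_1 = [(1.333)(0.002454) - (-0.001099)(0.0005106)]/D = 23.73 V
V_3 = [(0.05668)(0.0005106) - (1.333)(-0.001099)]/D = 10.84 V
V_th = V_1 - V_3 = 23.73 - 10.84 = 12.9 V
Step 2 — R_th: zero the source — replace V1 by a short circuit (node 2 merges into node 0) — and find the resistance seen between A (node 1) and B (node 3).
Reduce the network between node 1 (A) and node 3 (B) by series/parallel combination:
  Rp1 = R1 ‖ R2 (parallel, both between nodes 0 and 1) = 1/(1/18 + 1/39000) = 17.99 Ω
  Rp2 = R3 ‖ R4 (parallel, both between nodes 0 and 3) = 1/(1/47000 + 1/750) = 738.2 Ω
  Rs1 = Rp1 + Rp2 (series, joined only at node 0) = 17.99 + 738.2 = 756.2 Ω
  Rp3 = R5 ‖ Rs1 (parallel, both between nodes 1 and 3) = 1/(1/910 + 1/756.2) = 413 Ω
R_th = 413 Ω

Final answer: V_th = 12.9 V, R_th = 413 Ω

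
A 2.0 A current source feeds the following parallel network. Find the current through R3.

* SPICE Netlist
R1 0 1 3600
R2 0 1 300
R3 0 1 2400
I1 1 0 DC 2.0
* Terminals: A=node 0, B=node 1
All resistors sit directly between nodes 0 and 1, so they are in parallel and share one voltage V; the full source current 2 A splits among them.
1/R_par = 1/3600 + 1/300 + 1/2400 = 0.004028 S  =>  R_par = 248.3 Ω
V = I × R_par = 2 × 248.3 = 496.6 V
I_R3 = V/R3 = 496.6/2400 = 0.2069 A

Final answer: 0.2069 A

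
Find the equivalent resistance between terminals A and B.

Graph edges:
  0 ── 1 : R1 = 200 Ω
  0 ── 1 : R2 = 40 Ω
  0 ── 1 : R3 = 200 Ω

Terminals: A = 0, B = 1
Reduce the network between node 0 (A) and node 1 (B) by series/parallel combination:
  Rp1 = R1 ‖ R2 ‖ R3 (parallel, all between nodes 0 and 1) = 1/(1/200 + 1/40 + 1/200) = 28.57 Ω
R_eq = 28.57 Ω

Final answer: 28.57 Ω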